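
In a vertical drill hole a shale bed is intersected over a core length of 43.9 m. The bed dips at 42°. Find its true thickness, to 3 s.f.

32.6 m

True thickness t = h · cos(dip) = 43.9 × cos 42°
t = 43.9 × 0.7431 = 32.624 m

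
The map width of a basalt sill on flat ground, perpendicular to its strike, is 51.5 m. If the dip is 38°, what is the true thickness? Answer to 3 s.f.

31.7 m

True thickness t = w · sin(dip) = 51.5 × sin 38°
t = 51.5 × 0.6157 = 31.707 m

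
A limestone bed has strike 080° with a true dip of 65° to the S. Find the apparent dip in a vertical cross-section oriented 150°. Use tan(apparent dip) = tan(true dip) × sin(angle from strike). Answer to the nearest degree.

The strike is 080° and the section trends 150°; the acute angle between them is β = 70°.
tan α = tan 65° × sin 70° = 2.1445 × 0.9397 = 2.0152
α = arctan(2.0152) = 63.61°

64°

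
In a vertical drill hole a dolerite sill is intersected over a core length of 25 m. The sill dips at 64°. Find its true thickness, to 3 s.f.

True thickness t = h · cos(dip) = 25 × cos 64°
t = 25 × 0.4384 = 10.959 m

11.0 m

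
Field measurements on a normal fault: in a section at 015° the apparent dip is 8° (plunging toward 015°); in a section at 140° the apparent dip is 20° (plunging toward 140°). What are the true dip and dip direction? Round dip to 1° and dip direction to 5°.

The two traces are lines in the plane: v₁ = (sin 15°·cos 8°, cos 15°·cos 8°, −sin 8°), v₂ = (sin 140°·cos 20°, cos 140°·cos 20°, −sin 20°).
n = v₁ × v₂ = (0.427, -0.004, 0.762) (taken with n_z > 0).
Dip δ = arctan(|n_h|/n_z) = arctan(0.427/0.762) = 29.3°.
Dip direction = azimuth of (n_x, n_y) = atan2(0.427, -0.004) = 90°.

true dip 29°, dip direction 090°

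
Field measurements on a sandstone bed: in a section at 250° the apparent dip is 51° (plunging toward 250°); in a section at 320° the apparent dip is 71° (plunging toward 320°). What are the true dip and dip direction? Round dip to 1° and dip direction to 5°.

true dip 71°, dip direction 315°

The two traces are lines in the plane: v₁ = (sin 250°·cos 51°, cos 250°·cos 51°, −sin 51°), v₂ = (sin 320°·cos 71°, cos 320°·cos 71°, −sin 71°).
The plane normal is n = v₁ × v₂ ∝ (-0.397, 0.397, 0.193).
Dip δ = arctan(|n_h|/n_z) = arctan(0.561/0.193) = 71.1°.
The horizontal component of n points toward azimuth atan2(n_x, n_y) = 315°, the dip direction.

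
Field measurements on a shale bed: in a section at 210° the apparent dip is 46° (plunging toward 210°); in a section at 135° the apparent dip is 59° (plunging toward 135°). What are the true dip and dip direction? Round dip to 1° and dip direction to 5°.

true dip 61°, dip direction 155°

Represent each trace as a vector plunging at its apparent dip toward its trend (east-north-up frame): v₁ = (-0.347, -0.602, -0.719), v₂ = (0.364, -0.364, -0.857).
The plane normal is n = v₁ × v₂ ∝ (0.254, -0.560, 0.346).
tan δ = √(n_x²+n_y²)/n_z = 0.615/0.346, so δ = 60.6°.
Dip direction = azimuth of (n_x, n_y) = atan2(0.254, -0.560) = 156°.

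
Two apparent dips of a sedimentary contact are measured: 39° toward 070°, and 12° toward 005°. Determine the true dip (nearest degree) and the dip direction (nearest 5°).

Each apparent-dip line lies in the plane. As unit vectors (x east, y north, z up), v₁ plunges 39°→070° and v₂ plunges 12°→005°.
n = v₁ × v₂ = (0.558, 0.098, 0.689) (taken with n_z > 0).
True dip = arccos(n_z / |n|) = arccos(0.7724) = 39.4°.
The horizontal component of n points toward azimuth atan2(n_x, n_y) = 80°, the dip direction.

true dip 39°, dip direction 080°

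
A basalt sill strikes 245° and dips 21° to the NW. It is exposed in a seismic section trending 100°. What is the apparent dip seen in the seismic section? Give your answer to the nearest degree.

The strike is 245° and the section trends 100°; the acute angle between them is β = 35°.
tan α = tan 21° × sin 35° = 0.3839 × 0.5736 = 0.2202
apparent dip = arctan 0.2202 = 12.42°

12°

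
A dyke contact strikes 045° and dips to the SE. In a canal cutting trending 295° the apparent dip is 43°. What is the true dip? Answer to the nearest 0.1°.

44.8°

The section is 70° from the strike.
tan(true dip) = tan 43° / sin 70° = 0.9924
δ = arctan(0.9924) = 44.78°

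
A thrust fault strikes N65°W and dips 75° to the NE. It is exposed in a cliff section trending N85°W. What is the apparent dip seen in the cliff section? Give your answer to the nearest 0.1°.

Angle between strike (N65°W) and section (N85°W): β = 20°.
tan(apparent dip) = tan 75° · sin 20° = 1.2764
apparent dip = arctan 1.2764 = 51.92°

51.9°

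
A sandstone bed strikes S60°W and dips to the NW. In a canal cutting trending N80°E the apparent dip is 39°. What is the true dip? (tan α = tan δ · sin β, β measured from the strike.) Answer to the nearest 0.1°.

67.1°

The section is 20° from the strike.
tan(true dip) = tan 39° / sin 20° = 2.3677
δ = arctan(2.3677) = 67.10°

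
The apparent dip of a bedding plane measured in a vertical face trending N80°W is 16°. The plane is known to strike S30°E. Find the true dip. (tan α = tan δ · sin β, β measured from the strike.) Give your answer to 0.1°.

β = acute angle between strike S30°E and section N80°W = 50°.
tan δ = tan α / sin β = tan 16° / sin 50° = 0.2867 / 0.7660 = 0.3743
true dip = arctan 0.3743 = 20.52°

20.5°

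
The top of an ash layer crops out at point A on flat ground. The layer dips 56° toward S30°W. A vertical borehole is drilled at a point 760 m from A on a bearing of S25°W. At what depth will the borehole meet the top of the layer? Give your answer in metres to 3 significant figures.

The hole lies 5° from the dip direction, so the down-dip offset is 760 × cos 5° = 757.11 m.
Depth = down-dip offset × tan(dip) = 757.11 × tan 56° = 757.11 × 1.4826
Depth = 1122.46 m

1120 m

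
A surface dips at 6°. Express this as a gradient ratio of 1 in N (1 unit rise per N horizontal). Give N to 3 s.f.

1 : N means tan θ = 1/N, so N = 1/tan 6° = 1/0.1051

1 in 9.51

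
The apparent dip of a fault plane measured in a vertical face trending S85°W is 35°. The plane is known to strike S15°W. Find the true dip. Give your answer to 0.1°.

36.7°

The section is 70° from the strike.
tan(true dip) = tan 35° / sin 70° = 0.7451
δ = arctan(0.7451) = 36.69°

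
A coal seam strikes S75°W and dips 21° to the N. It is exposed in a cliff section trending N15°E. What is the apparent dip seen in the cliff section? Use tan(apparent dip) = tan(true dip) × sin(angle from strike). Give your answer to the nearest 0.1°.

18.4°

Angle between strike (S75°W) and section (N15°E): β = 60°.
tan(apparent dip) = tan 21° · sin 60° = 0.3324
α = arctan(0.3324) = 18.39°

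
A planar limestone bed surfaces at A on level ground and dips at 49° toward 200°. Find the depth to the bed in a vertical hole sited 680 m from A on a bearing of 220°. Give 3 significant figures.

The hole lies 20° from the dip direction, so the down-dip offset is 680 × cos 20° = 638.99 m.
Depth = down-dip offset × tan(dip) = 638.99 × tan 49° = 638.99 × 1.1504
Depth = 735.08 m

735 m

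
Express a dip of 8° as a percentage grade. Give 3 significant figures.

grade % = 100 × tan 8° = 100 × 0.1405

14.1%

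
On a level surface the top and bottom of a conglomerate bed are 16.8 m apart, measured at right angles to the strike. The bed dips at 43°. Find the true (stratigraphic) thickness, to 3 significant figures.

11.5 m

True thickness t = w · sin(dip) = 16.8 × sin 43°
t = 16.8 × 0.6820 = 11.458 m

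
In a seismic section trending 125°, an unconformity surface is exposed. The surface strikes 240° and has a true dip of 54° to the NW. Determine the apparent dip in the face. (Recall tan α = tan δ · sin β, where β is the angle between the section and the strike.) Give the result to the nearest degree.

The section lies 65° from the strike.
tan(apparent dip) = tan 54° · sin 65° = 1.2474
α = arctan(1.2474) = 51.28°

51°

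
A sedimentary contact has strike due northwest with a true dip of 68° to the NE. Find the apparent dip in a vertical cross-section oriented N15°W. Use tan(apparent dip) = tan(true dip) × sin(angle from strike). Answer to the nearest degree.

51°

The section lies 30° from the strike.
tan(apparent dip) = tan 68° · sin 30° = 1.2375
apparent dip = arctan 1.2375 = 51.06°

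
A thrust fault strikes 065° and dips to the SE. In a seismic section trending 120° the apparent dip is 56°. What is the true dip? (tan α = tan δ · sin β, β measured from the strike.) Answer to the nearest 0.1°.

61.1°

β = acute angle between strike 065° and section 120° = 55°.
tan δ = tan α / sin β = tan 56° / sin 55° = 1.4826 / 0.8192 = 1.8099
δ = arctan(1.8099) = 61.08°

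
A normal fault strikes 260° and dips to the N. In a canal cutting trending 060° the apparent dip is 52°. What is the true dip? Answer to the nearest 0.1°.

β = acute angle between strike 260° and section 060° = 20°.
tan δ = tan α / sin β = tan 52° / sin 20° = 1.2799 / 0.3420 = 3.7423
true dip = arctan 3.7423 = 75.04°

75.0°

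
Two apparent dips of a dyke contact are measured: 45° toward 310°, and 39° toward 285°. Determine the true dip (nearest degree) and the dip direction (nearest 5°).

true dip 46°, dip direction 325°

Each apparent-dip line lies in the plane. As unit vectors (x east, y north, z up), v₁ plunges 45°→310° and v₂ plunges 39°→285°.
n = v₁ × v₂ = (-0.144, 0.190, 0.232) (taken with n_z > 0).
tan δ = √(n_x²+n_y²)/n_z = 0.238/0.232, so δ = 45.7°.
The horizontal component of n points toward azimuth atan2(n_x, n_y) = 323°, the dip direction.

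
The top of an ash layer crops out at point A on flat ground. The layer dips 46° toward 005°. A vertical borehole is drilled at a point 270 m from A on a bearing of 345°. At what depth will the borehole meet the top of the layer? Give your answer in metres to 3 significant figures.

263 m

The hole lies 20° from the dip direction, so the down-dip offset is 270 × cos 20° = 253.72 m.
Depth = down-dip offset × tan(dip) = 253.72 × tan 46° = 253.72 × 1.0355
Depth = 262.73 m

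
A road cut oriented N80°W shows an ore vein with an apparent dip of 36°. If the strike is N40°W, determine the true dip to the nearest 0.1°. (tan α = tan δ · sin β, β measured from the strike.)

48.5°

β = acute angle between strike N40°W and section N80°W = 40°.
tan(true dip) = tan 36° / sin 40° = 1.1303
δ = arctan(1.1303) = 48.50°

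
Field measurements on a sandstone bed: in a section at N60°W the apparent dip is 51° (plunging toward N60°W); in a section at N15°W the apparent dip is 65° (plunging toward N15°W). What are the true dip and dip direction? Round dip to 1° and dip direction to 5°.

Represent each trace as a vector plunging at its apparent dip toward its trend (east-north-up frame): v₁ = (-0.545, 0.315, -0.777), v₂ = (-0.109, 0.408, -0.906).
Cross product v₁ × v₂ gives the pole to the plane: n ∝ (-0.032, 0.409, 0.188).
True dip = arccos(n_z / |n|) = arccos(0.4168) = 65.4°.
Dip direction = atan2(-0.032, 0.409) = 356° (azimuth of n's horizontal projection).

true dip 65°, dip direction 355°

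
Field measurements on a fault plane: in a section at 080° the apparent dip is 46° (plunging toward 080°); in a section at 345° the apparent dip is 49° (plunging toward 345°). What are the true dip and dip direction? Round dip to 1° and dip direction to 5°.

true dip 58°, dip direction 030°

Represent each trace as a vector plunging at its apparent dip toward its trend (east-north-up frame): v₁ = (0.684, 0.121, -0.719), v₂ = (-0.170, 0.634, -0.755).
The plane normal is n = v₁ × v₂ ∝ (0.365, 0.638, 0.454).
Dip δ = arctan(|n_h|/n_z) = arctan(0.735/0.454) = 58.3°.
The horizontal component of n points toward azimuth atan2(n_x, n_y) = 30°, the dip direction.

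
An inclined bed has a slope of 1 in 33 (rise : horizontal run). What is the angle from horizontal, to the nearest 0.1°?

1.7°

tan θ = 1/33 = 0.0303
θ = arctan(0.0303) = 1.74°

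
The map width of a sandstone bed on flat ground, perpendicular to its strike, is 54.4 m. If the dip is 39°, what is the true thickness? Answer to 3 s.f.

True thickness t = w · sin(dip) = 54.4 × sin 39°
t = 54.4 × 0.6293 = 34.235 m

34.2 m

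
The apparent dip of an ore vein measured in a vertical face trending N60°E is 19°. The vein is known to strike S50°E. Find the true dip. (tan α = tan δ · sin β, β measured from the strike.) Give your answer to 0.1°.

20.1°

The section is 70° from the strike.
tan δ = tan α / sin β = tan 19° / sin 70° = 0.3443 / 0.9397 = 0.3664
δ = arctan(0.3664) = 20.12°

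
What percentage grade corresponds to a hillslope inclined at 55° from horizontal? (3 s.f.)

grade % = 100 × tan 55° = 100 × 1.4281

143%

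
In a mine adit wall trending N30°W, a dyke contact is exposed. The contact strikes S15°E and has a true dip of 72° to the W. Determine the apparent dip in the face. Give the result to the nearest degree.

The section lies 15° from the strike.
tan(apparent dip) = tan 72° · sin 15° = 0.7966
α = arctan(0.7966) = 38.54°

39°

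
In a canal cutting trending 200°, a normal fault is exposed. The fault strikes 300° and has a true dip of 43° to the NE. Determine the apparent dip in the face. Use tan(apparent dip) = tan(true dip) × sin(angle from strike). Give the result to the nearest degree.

43°

The strike is 300° and the section trends 200°; the acute angle between them is β = 80°.
tan α = tan 43° × sin 80° = 0.9325 × 0.9848 = 0.9183
α = arctan(0.9183) = 42.56°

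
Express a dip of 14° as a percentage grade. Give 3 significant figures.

grade % = 100 × tan 14° = 100 × 0.2493

24.9%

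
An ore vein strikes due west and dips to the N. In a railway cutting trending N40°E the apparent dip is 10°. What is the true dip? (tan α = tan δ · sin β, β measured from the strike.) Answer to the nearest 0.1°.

The section is 50° from the strike.
tan δ = tan α / sin β = tan 10° / sin 50° = 0.1763 / 0.7660 = 0.2302
true dip = arctan 0.2302 = 12.96°

13.0°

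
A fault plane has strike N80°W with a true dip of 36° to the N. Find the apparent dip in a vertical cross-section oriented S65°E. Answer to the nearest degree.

The strike is N80°W and the section trends S65°E; the acute angle between them is β = 15°.
tan(apparent dip) = tan 36° · sin 15° = 0.1880
α = arctan(0.1880) = 10.65°

11°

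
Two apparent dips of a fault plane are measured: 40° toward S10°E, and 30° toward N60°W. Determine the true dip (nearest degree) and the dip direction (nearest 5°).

true dip 59°, dip direction 230°

Represent each trace as a vector plunging at its apparent dip toward its trend (east-north-up frame): v₁ = (0.133, -0.754, -0.643), v₂ = (-0.750, 0.433, -0.500).
n = v₁ × v₂ = (-0.656, -0.549, 0.508) (taken with n_z > 0).
True dip = arccos(n_z / |n|) = arccos(0.5110) = 59.3°.
Dip direction = azimuth of (n_x, n_y) = atan2(-0.656, -0.549) = 230°.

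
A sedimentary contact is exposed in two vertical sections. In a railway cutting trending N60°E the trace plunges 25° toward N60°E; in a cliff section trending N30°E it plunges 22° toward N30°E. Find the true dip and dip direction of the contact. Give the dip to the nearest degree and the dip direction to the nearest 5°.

true dip 25°, dip direction 060°

The two traces are lines in the plane: v₁ = (sin 60°·cos 25°, cos 60°·cos 25°, −sin 25°), v₂ = (sin 30°·cos 22°, cos 30°·cos 22°, −sin 22°).
n = v₁ × v₂ = (0.170, 0.098, 0.420) (taken with n_z > 0).
Dip δ = arctan(|n_h|/n_z) = arctan(0.196/0.420) = 25.0°.
The horizontal component of n points toward azimuth atan2(n_x, n_y) = 60°, the dip direction.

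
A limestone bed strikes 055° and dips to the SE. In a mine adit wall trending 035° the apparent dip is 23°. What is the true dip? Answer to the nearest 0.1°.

The section is 20° from the strike.
tan(true dip) = tan 23° / sin 20° = 1.2411
δ = arctan(1.2411) = 51.14°

51.1°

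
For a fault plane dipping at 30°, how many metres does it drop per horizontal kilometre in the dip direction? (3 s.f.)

577 m

drop per km = 1000 × tan 30° = 1000 × 0.5774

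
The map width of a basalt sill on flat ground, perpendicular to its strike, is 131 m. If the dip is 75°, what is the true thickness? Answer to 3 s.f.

127 m

True thickness t = w · sin(dip) = 131 × sin 75°
t = 131 × 0.9659 = 126.536 m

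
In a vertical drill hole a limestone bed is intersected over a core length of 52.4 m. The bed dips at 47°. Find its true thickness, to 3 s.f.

35.7 m

True thickness t = h · cos(dip) = 52.4 × cos 47°
t = 52.4 × 0.6820 = 35.737 m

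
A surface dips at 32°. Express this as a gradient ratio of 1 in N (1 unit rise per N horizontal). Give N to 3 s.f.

1 in 1.60

1 : N means tan θ = 1/N, so N = 1/tan 32° = 1/0.6249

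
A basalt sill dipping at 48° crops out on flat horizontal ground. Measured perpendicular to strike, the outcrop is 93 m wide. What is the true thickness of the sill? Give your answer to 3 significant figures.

69.1 m

True thickness t = w · sin(dip) = 93 × sin 48°
t = 93 × 0.7431 = 69.112 m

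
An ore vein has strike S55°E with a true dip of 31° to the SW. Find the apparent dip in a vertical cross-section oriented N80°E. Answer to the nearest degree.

Angle between strike (S55°E) and section (N80°E): β = 45°.
tan α = tan 31° × sin 45° = 0.6009 × 0.7071 = 0.4249
α = arctan(0.4249) = 23.02°

23°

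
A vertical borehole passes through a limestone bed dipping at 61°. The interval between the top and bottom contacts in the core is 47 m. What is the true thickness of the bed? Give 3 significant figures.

True thickness t = h · cos(dip) = 47 × cos 61°
t = 47 × 0.4848 = 22.786 m

22.8 m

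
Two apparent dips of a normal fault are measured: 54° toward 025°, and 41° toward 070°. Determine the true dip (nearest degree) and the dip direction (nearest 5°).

true dip 54°, dip direction 020°

The two traces are lines in the plane: v₁ = (sin 25°·cos 54°, cos 25°·cos 54°, −sin 54°), v₂ = (sin 70°·cos 41°, cos 70°·cos 41°, −sin 41°).
n = v₁ × v₂ = (0.141, 0.411, 0.314) (taken with n_z > 0).
Dip δ = arctan(|n_h|/n_z) = arctan(0.434/0.314) = 54.2°.
The horizontal component of n points toward azimuth atan2(n_x, n_y) = 19°, the dip direction.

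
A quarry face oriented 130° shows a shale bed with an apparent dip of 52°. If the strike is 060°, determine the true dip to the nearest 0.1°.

53.7°

β = acute angle between strike 060° and section 130° = 70°.
tan(true dip) = tan 52° / sin 70° = 1.3621
true dip = arctan 1.3621 = 53.72°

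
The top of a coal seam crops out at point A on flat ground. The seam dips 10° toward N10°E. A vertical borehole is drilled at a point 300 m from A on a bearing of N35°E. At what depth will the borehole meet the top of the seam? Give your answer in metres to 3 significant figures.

47.9 m

The hole lies 25° from the dip direction, so the down-dip offset is 300 × cos 25° = 271.89 m.
Depth = down-dip offset × tan(dip) = 271.89 × tan 10° = 271.89 × 0.1763
Depth = 47.94 m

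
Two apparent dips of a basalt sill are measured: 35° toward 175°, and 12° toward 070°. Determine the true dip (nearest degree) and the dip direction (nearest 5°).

Represent each trace as a vector plunging at its apparent dip toward its trend (east-north-up frame): v₁ = (0.071, -0.816, -0.574), v₂ = (0.919, 0.335, -0.208).
Cross product v₁ × v₂ gives the pole to the plane: n ∝ (0.362, -0.512, 0.774).
tan δ = √(n_x²+n_y²)/n_z = 0.627/0.774, so δ = 39.0°.
Dip direction = azimuth of (n_x, n_y) = atan2(0.362, -0.512) = 145°.

true dip 39°, dip direction 145°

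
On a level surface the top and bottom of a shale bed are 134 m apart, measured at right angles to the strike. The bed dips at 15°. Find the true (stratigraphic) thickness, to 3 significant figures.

True thickness t = w · sin(dip) = 134 × sin 15°
t = 134 × 0.2588 = 34.682 m

34.7 m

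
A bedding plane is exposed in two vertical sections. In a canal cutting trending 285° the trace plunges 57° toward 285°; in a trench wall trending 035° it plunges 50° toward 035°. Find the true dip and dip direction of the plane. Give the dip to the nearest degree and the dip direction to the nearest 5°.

Each apparent-dip line lies in the plane. As unit vectors (x east, y north, z up), v₁ plunges 57°→285° and v₂ plunges 50°→035°.
n = v₁ × v₂ = (-0.334, 0.712, 0.329) (taken with n_z > 0).
Dip δ = arctan(|n_h|/n_z) = arctan(0.786/0.329) = 67.3°.
Dip direction = azimuth of (n_x, n_y) = atan2(-0.334, 0.712) = 335°.

true dip 67°, dip direction 335°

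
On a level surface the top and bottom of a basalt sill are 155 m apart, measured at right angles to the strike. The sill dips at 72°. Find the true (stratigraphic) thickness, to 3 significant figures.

147 m

True thickness t = w · sin(dip) = 155 × sin 72°
t = 155 × 0.9511 = 147.414 m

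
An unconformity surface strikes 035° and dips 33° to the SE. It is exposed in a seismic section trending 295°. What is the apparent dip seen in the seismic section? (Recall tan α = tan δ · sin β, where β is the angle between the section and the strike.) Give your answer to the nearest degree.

Angle between strike (035°) and section (295°): β = 80°.
tan(apparent dip) = tan 33° · sin 80° = 0.6395
apparent dip = arctan 0.6395 = 32.60°

33°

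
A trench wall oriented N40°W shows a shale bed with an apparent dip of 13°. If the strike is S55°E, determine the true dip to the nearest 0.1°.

β = acute angle between strike S55°E and section N40°W = 15°.
tan(true dip) = tan 13° / sin 15° = 0.8920
true dip = arctan 0.8920 = 41.73°

41.7°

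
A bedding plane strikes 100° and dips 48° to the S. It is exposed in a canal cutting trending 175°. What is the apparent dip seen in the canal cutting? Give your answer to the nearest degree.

Angle between strike (100°) and section (175°): β = 75°.
tan(apparent dip) = tan 48° · sin 75° = 1.0728
apparent dip = arctan 1.0728 = 47.01°

47°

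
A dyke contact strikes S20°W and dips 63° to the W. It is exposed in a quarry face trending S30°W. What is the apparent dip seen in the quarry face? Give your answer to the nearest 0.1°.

18.8°

The strike is S20°W and the section trends S30°W; the acute angle between them is β = 10°.
tan α = tan 63° × sin 10° = 1.9626 × 0.1736 = 0.3408
apparent dip = arctan 0.3408 = 18.82°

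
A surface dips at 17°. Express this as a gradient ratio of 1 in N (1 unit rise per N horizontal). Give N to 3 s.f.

1 : N means tan θ = 1/N, so N = 1/tan 17° = 1/0.3057

1 in 3.27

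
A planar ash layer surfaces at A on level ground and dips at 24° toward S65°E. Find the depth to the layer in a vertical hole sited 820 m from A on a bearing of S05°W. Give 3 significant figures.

125 m

The hole lies 70° from the dip direction, so the down-dip offset is 820 × cos 70° = 280.46 m.
Depth = down-dip offset × tan(dip) = 280.46 × tan 24° = 280.46 × 0.4452
Depth = 124.87 m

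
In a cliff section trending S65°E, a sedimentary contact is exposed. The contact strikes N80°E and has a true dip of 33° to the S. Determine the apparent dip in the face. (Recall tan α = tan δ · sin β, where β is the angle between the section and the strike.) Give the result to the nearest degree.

20°

The strike is N80°E and the section trends S65°E; the acute angle between them is β = 35°.
tan α = tan 33° × sin 35° = 0.6494 × 0.5736 = 0.3725
α = arctan(0.3725) = 20.43°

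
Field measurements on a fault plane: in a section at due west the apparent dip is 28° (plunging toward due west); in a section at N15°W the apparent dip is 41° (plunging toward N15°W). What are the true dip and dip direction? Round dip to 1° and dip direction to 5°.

true dip 43°, dip direction 325°

The two traces are lines in the plane: v₁ = (sin 270°·cos 28°, cos 270°·cos 28°, −sin 28°), v₂ = (sin 345°·cos 41°, cos 345°·cos 41°, −sin 41°).
The plane normal is n = v₁ × v₂ ∝ (-0.342, 0.488, 0.644).
True dip = arccos(n_z / |n|) = arccos(0.7339) = 42.8°.
Dip direction = azimuth of (n_x, n_y) = atan2(-0.342, 0.488) = 325°.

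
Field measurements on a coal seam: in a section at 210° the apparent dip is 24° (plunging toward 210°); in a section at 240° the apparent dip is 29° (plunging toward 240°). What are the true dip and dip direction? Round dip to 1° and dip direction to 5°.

true dip 29°, dip direction 245°

Each apparent-dip line lies in the plane. As unit vectors (x east, y north, z up), v₁ plunges 24°→210° and v₂ plunges 29°→240°.
The plane normal is n = v₁ × v₂ ∝ (-0.206, -0.087, 0.400).
Dip δ = arctan(|n_h|/n_z) = arctan(0.223/0.400) = 29.2°.
The horizontal component of n points toward azimuth atan2(n_x, n_y) = 247°, the dip direction.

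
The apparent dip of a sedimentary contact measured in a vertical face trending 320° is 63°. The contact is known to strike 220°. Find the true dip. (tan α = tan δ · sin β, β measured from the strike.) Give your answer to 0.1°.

63.4°

The section is 80° from the strike.
tan δ = tan α / sin β = tan 63° / sin 80° = 1.9626 / 0.9848 = 1.9929
δ = arctan(1.9929) = 63.35°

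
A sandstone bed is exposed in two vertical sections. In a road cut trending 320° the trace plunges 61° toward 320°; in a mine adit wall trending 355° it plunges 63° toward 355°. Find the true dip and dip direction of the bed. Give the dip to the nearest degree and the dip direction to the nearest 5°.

Represent each trace as a vector plunging at its apparent dip toward its trend (east-north-up frame): v₁ = (-0.312, 0.371, -0.875), v₂ = (-0.040, 0.452, -0.891).
Cross product v₁ × v₂ gives the pole to the plane: n ∝ (-0.065, 0.243, 0.126).
Dip δ = arctan(|n_h|/n_z) = arctan(0.252/0.126) = 63.3°.
Dip direction = atan2(-0.065, 0.243) = 345° (azimuth of n's horizontal projection).

true dip 63°, dip direction 345°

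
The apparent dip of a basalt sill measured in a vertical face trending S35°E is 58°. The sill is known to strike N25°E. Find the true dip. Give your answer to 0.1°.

The section is 60° from the strike.
tan δ = tan α / sin β = tan 58° / sin 60° = 1.6003 / 0.8660 = 1.8479
δ = arctan(1.8479) = 61.58°

61.6°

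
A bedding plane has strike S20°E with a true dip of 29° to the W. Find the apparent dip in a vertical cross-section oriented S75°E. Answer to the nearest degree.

The section lies 55° from the strike.
tan α = tan 29° × sin 55° = 0.5543 × 0.8192 = 0.4541
α = arctan(0.4541) = 24.42°

24°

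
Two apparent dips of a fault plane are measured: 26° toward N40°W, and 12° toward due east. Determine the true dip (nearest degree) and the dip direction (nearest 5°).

The two traces are lines in the plane: v₁ = (sin 320°·cos 26°, cos 320°·cos 26°, −sin 26°), v₂ = (sin 90°·cos 12°, cos 90°·cos 12°, −sin 12°).
The plane normal is n = v₁ × v₂ ∝ (0.143, 0.549, 0.673).
tan δ = √(n_x²+n_y²)/n_z = 0.567/0.673, so δ = 40.1°.
Dip direction = atan2(0.143, 0.549) = 15° (azimuth of n's horizontal projection).

true dip 40°, dip direction 015°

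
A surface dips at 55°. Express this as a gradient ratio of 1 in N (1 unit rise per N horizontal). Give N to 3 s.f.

1 : N means tan θ = 1/N, so N = 1/tan 55° = 1/1.4281

1 in 0.700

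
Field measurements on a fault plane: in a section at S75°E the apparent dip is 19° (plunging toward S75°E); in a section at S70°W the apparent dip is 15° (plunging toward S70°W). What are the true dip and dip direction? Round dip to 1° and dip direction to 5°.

true dip 46°, dip direction 175°

Represent each trace as a vector plunging at its apparent dip toward its trend (east-north-up frame): v₁ = (0.913, -0.245, -0.326), v₂ = (-0.908, -0.330, -0.259).
Cross product v₁ × v₂ gives the pole to the plane: n ∝ (0.044, -0.532, 0.524).
tan δ = √(n_x²+n_y²)/n_z = 0.534/0.524, so δ = 45.5°.
Dip direction = azimuth of (n_x, n_y) = atan2(0.044, -0.532) = 175°.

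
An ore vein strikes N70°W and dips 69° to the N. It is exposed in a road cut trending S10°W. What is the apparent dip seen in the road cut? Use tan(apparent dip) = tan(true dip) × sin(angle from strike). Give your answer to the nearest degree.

Angle between strike (N70°W) and section (S10°W): β = 80°.
tan(apparent dip) = tan 69° · sin 80° = 2.5655
α = arctan(2.5655) = 68.70°

69°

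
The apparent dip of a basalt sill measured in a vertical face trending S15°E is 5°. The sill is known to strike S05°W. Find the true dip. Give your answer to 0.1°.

14.3°

The section is 20° from the strike.
tan δ = tan α / sin β = tan 5° / sin 20° = 0.0875 / 0.3420 = 0.2558
true dip = arctan 0.2558 = 14.35°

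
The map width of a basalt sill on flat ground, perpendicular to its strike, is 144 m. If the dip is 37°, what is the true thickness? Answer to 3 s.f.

True thickness t = w · sin(dip) = 144 × sin 37°
t = 144 × 0.6018 = 86.661 m

86.7 m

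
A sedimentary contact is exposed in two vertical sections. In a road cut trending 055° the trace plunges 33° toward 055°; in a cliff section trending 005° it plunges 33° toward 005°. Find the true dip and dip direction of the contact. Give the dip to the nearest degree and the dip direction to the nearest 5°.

Represent each trace as a vector plunging at its apparent dip toward its trend (east-north-up frame): v₁ = (0.687, 0.481, -0.545), v₂ = (0.073, 0.835, -0.545).
Cross product v₁ × v₂ gives the pole to the plane: n ∝ (0.193, 0.334, 0.539).
True dip = arccos(n_z / |n|) = arccos(0.8129) = 35.6°.
Dip direction = azimuth of (n_x, n_y) = atan2(0.193, 0.334) = 30°.

true dip 36°, dip direction 030°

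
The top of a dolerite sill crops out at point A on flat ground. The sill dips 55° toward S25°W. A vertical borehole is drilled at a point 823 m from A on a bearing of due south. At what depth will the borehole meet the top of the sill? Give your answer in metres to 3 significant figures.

1070 m

The hole lies 25° from the dip direction, so the down-dip offset is 823 × cos 25° = 745.89 m.
Depth = down-dip offset × tan(dip) = 745.89 × tan 55° = 745.89 × 1.4281
Depth = 1065.24 m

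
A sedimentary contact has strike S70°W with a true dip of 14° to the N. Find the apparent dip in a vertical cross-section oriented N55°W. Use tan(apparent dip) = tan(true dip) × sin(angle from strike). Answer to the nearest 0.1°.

The section lies 55° from the strike.
tan(apparent dip) = tan 14° · sin 55° = 0.2042
α = arctan(0.2042) = 11.54°

11.5°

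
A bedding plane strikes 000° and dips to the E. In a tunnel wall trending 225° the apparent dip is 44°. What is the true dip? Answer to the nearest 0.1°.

53.8°

β = acute angle between strike 000° and section 225° = 45°.
tan δ = tan α / sin β = tan 44° / sin 45° = 0.9657 / 0.7071 = 1.3657
δ = arctan(1.3657) = 53.79°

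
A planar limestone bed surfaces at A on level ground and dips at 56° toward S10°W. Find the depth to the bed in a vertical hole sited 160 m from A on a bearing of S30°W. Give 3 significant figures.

223 m

The hole lies 20° from the dip direction, so the down-dip offset is 160 × cos 20° = 150.35 m.
Depth = down-dip offset × tan(dip) = 150.35 × tan 56° = 150.35 × 1.4826
Depth = 222.90 m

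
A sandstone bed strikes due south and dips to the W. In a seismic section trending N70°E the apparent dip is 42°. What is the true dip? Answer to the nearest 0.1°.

43.8°

β = acute angle between strike due south and section N70°E = 70°.
tan δ = tan α / sin β = tan 42° / sin 70° = 0.9004 / 0.9397 = 0.9582
true dip = arctan 0.9582 = 43.78°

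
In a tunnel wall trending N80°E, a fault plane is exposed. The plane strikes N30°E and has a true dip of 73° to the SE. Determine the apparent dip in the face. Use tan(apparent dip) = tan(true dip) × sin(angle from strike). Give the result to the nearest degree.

The strike is N30°E and the section trends N80°E; the acute angle between them is β = 50°.
tan α = tan 73° × sin 50° = 3.2709 × 0.7660 = 2.5056
apparent dip = arctan 2.5056 = 68.24°

68°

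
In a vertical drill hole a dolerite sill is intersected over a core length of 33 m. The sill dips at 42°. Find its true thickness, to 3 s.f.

True thickness t = h · cos(dip) = 33 × cos 42°
t = 33 × 0.7431 = 24.524 m

24.5 m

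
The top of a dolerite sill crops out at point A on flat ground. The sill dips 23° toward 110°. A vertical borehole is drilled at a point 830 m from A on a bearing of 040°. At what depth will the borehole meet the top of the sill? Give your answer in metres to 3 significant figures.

120 m

The hole lies 70° from the dip direction, so the down-dip offset is 830 × cos 70° = 283.88 m.
Depth = down-dip offset × tan(dip) = 283.88 × tan 23° = 283.88 × 0.4245
Depth = 120.50 m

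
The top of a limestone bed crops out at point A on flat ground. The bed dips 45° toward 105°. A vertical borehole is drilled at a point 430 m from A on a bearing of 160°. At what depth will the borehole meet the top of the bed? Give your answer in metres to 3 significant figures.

The hole lies 55° from the dip direction, so the down-dip offset is 430 × cos 55° = 246.64 m.
Depth = down-dip offset × tan(dip) = 246.64 × tan 45° = 246.64 × 1.0000
Depth = 246.64 m

247 m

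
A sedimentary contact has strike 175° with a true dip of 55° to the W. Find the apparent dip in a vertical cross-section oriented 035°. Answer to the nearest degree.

43°

Angle between strike (175°) and section (035°): β = 40°.
tan(apparent dip) = tan 55° · sin 40° = 0.9180
apparent dip = arctan 0.9180 = 42.55°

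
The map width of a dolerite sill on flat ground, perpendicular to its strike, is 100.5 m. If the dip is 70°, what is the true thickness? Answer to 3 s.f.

True thickness t = w · sin(dip) = 100.5 × sin 70°
t = 100.5 × 0.9397 = 94.439 m

94.4 m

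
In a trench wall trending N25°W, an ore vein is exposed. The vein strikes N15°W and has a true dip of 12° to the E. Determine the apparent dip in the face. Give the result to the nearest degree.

2°

Angle between strike (N15°W) and section (N25°W): β = 10°.
tan(apparent dip) = tan 12° · sin 10° = 0.0369
α = arctan(0.0369) = 2.11°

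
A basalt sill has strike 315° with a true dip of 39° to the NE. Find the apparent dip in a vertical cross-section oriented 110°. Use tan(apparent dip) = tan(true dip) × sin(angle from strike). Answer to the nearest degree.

The strike is 315° and the section trends 110°; the acute angle between them is β = 25°.
tan α = tan 39° × sin 25° = 0.8098 × 0.4226 = 0.3422
α = arctan(0.3422) = 18.89°

19°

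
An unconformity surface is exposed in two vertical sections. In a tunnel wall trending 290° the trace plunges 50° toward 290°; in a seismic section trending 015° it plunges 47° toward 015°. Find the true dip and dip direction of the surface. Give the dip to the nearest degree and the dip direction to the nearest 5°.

The two traces are lines in the plane: v₁ = (sin 290°·cos 50°, cos 290°·cos 50°, −sin 50°), v₂ = (sin 15°·cos 47°, cos 15°·cos 47°, −sin 47°).
The plane normal is n = v₁ × v₂ ∝ (-0.344, 0.577, 0.437).
tan δ = √(n_x²+n_y²)/n_z = 0.672/0.437, so δ = 57.0°.
Dip direction = azimuth of (n_x, n_y) = atan2(-0.344, 0.577) = 329°.

true dip 57°, dip direction 330°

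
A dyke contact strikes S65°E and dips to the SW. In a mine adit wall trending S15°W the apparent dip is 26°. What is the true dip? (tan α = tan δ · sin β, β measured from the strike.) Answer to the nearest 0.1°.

The section is 80° from the strike.
tan(true dip) = tan 26° / sin 80° = 0.4953
true dip = arctan 0.4953 = 26.35°

26.3°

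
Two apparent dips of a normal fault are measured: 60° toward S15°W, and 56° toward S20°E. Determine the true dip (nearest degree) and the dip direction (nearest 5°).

true dip 60°, dip direction 190°

The two traces are lines in the plane: v₁ = (sin 195°·cos 60°, cos 195°·cos 60°, −sin 60°), v₂ = (sin 160°·cos 56°, cos 160°·cos 56°, −sin 56°).
The plane normal is n = v₁ × v₂ ∝ (-0.055, -0.273, 0.160).
True dip = arccos(n_z / |n|) = arccos(0.4992) = 60.1°.
Dip direction = atan2(-0.055, -0.273) = 191° (azimuth of n's horizontal projection).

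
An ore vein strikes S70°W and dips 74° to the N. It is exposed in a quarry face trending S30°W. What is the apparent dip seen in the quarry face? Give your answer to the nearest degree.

66°

Angle between strike (S70°W) and section (S30°W): β = 40°.
tan α = tan 74° × sin 40° = 3.4874 × 0.6428 = 2.2417
apparent dip = arctan 2.2417 = 65.96°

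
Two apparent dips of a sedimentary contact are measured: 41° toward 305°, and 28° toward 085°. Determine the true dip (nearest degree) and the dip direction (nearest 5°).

Each apparent-dip line lies in the plane. As unit vectors (x east, y north, z up), v₁ plunges 41°→305° and v₂ plunges 28°→085°.
Cross product v₁ × v₂ gives the pole to the plane: n ∝ (0.153, 0.867, 0.428).
Dip δ = arctan(|n_h|/n_z) = arctan(0.881/0.428) = 64.1°.
The horizontal component of n points toward azimuth atan2(n_x, n_y) = 10°, the dip direction.

true dip 64°, dip direction 010°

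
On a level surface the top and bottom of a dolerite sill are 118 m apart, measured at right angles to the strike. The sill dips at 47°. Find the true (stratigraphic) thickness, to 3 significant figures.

True thickness t = w · sin(dip) = 118 × sin 47°
t = 118 × 0.7314 = 86.300 m

86.3 m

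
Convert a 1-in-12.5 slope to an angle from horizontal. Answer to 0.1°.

4.6°

tan θ = 1/12.5 = 0.0800
θ = arctan(0.0800) = 4.57°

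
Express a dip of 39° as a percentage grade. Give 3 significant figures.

81.0%

grade % = 100 × tan 39° = 100 × 0.8098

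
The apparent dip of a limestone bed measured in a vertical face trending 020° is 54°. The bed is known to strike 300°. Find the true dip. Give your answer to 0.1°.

The section is 80° from the strike.
tan δ = tan α / sin β = tan 54° / sin 80° = 1.3764 / 0.9848 = 1.3976
δ = arctan(1.3976) = 54.42°

54.4°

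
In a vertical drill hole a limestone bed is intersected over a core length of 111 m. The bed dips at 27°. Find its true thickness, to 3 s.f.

98.9 m

True thickness t = h · cos(dip) = 111 × cos 27°
t = 111 × 0.8910 = 98.902 m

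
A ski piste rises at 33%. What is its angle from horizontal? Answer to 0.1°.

tan θ = 33/100 = 0.3300
θ = arctan(0.3300) = 18.26°

18.3°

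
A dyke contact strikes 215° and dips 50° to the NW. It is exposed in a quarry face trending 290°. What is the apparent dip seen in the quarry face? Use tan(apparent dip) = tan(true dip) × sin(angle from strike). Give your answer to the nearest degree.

Angle between strike (215°) and section (290°): β = 75°.
tan α = tan 50° × sin 75° = 1.1918 × 0.9659 = 1.1511
apparent dip = arctan 1.1511 = 49.02°

49°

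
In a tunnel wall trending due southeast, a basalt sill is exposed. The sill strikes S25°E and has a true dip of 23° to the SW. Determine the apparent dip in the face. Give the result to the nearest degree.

8°

The section lies 20° from the strike.
tan(apparent dip) = tan 23° · sin 20° = 0.1452
apparent dip = arctan 0.1452 = 8.26°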